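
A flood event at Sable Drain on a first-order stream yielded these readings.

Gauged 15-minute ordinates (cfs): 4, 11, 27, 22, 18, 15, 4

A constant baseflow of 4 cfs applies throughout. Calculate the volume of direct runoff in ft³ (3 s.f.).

V ≈ 65700 ft³

Direct-runoff ordinates (Q − Q_b): 0.0, 7.0, 23.0, 18.0, 14.0, 11.0, 0.0 cfs.
ΣQ_DR = 73.00 cfs.
With Δt = 0.25 h = 900 s, V = ΣQ_DR · Δt = 73.00 × 900 = 65700 ft³.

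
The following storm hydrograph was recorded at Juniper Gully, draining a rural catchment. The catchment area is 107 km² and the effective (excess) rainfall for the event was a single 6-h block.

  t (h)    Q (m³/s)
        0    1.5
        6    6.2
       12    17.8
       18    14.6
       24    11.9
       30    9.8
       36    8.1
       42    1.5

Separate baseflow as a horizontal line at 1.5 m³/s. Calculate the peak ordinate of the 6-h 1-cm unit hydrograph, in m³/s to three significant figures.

U_p ≈ 13.6 m³/s

Direct runoff: 0.0, 4.7, 16.3, 13.1, 10.4, 8.3, 6.6, 0.0 m³/s; ΣQ_DR = 59.40 m³/s, peak = 16.3 m³/s.
Runoff depth d = ΣQ_DR·Δt / A = 59.40 × 21600 / (107 km²) = 11.99 mm.
The 1-cm UH is the DRH scaled by (10 mm)/d, so U_p = 16.3 × 10/11.99 = 13.6 m³/s.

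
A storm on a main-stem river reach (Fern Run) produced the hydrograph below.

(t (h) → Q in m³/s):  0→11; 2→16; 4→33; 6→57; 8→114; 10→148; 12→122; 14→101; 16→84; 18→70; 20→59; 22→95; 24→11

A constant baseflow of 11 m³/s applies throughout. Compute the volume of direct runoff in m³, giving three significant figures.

Direct-runoff ordinates (Q − Q_b): 0.0, 5.0, 22.0, 46.0, 103.0, 137.0, 111.0, 90.0, 73.0, 59.0, 48.0, 84.0, 0.0 m³/s.
ΣQ_DR = 778.0 m³/s.
With Δt = 2 h = 7200 s, V = ΣQ_DR · Δt = 778.0 × 7200 = 5.60 × 10^6 m³.

V ≈ 5.60 × 10^6 m³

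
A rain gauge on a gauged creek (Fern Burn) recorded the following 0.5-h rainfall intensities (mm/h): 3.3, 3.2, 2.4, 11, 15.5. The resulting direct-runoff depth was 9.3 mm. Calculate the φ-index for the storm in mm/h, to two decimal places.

Only the 2 blocks with intensity above φ contribute runoff: 11, 15.5 mm/h.
Σ(I−φ)·Δt = d  ⇒  (11+15.5 − 2φ)·0.5 = 9.3
φ = (26.50 − 9.3/0.5) / 2 = 3.95 mm/h.

φ ≈ 3.95 mm/h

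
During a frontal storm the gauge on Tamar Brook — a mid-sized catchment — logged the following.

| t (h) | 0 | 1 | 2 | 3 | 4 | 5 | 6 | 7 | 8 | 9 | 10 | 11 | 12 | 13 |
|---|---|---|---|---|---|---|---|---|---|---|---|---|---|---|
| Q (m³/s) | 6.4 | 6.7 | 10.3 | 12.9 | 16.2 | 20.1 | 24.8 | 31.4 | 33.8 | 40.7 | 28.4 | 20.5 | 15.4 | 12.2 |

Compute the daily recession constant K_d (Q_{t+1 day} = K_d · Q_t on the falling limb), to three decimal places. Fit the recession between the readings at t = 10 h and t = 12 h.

K_d ≈ 0.001

Between t = 10 h and t = 12 h the flow falls from 28.4 to 15.4 m³/s over 2×1 h = 2 h.
Per-interval ratio K = (15.4/28.4)^(1/2) = 0.7364; K_d = K^(24/1) = 0.001.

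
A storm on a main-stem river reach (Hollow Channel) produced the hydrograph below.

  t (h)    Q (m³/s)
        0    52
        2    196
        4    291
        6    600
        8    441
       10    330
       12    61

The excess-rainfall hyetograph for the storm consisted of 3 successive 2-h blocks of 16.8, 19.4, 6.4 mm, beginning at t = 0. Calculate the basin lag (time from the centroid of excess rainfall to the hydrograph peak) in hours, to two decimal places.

t_L ≈ 3.49 h

Centroid of excess rainfall: t_c = Σ P_i·t̄_i / ΣP_i = 2.5117 h (block centres at 1, 3, 5 h).
Hydrograph peak occurs at t = 6 h, so basin lag t_L = 6 − 2.5117 = 3.49 h.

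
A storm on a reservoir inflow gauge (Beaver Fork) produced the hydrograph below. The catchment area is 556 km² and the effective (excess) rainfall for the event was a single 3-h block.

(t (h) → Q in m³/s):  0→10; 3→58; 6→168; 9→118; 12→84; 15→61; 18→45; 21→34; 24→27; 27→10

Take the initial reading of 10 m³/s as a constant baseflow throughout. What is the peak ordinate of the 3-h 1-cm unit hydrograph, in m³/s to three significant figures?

Direct runoff: 0.0, 48.0, 158.0, 108.0, 74.0, 51.0, 35.0, 24.0, 17.0, 0.0 m³/s; ΣQ_DR = 515.0 m³/s, peak = 158.0 m³/s.
Runoff depth d = ΣQ_DR·Δt / A = 515.0 × 10800 / (556 km²) = 10.00 mm.
The 1-cm UH is the DRH scaled by (10 mm)/d, so U_p = 158.0 × 10/10.00 = 158 m³/s.

U_p ≈ 158 m³/s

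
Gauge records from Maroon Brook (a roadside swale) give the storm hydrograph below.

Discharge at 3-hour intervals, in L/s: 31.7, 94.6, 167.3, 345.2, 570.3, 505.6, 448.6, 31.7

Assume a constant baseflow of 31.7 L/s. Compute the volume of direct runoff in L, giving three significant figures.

V ≈ 2.10 × 10^7 L

Direct-runoff ordinates (Q − Q_b): 0.0, 62.9, 135.6, 313.5, 538.6, 473.9, 416.9, 0.0 L/s.
ΣQ_DR = 1941 L/s.
With Δt = 3 h = 10800 s, V = ΣQ_DR · Δt = 1941 × 10800 = 2.10 × 10^7 L.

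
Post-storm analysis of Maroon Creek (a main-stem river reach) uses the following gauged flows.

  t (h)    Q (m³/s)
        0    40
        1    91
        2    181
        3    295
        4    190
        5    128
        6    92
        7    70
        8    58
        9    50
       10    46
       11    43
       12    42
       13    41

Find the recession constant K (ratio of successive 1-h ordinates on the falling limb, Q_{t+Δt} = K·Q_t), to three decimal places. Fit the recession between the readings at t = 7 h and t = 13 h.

K ≈ 0.915

Using the recession-limb readings at t = 7 h and t = 13 h: Q falls from 70 to 41 m³/s over 6 intervals.
K = (Q₂/Q₁)^(1/6) = (41/70)^(1/6) = 0.915.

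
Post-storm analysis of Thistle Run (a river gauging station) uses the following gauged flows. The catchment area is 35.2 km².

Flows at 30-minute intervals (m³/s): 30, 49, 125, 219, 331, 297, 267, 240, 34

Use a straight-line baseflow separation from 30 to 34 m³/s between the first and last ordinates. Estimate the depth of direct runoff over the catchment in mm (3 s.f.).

Direct runoff: 0.00, 18.50, 94.00, 187.50, 299.00, 264.50, 234.00, 206.50, 0.00 m³/s; ΣQ_DR = 1304 m³/s.
V = ΣQ_DR · Δt = 1304 × 1800 s = 2.347 × 10^6 m³.
Over A = 35.2 km², depth = V / A = 66.7 mm.

d ≈ 66.7 mm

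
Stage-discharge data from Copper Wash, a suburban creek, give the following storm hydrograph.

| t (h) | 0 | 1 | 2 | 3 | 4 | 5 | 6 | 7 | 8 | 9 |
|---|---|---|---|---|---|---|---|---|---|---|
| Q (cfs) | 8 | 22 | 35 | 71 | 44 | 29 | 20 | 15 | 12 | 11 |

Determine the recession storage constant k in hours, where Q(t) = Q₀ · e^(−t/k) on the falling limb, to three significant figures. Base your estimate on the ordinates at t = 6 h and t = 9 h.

k ≈ 5.02 h

On the falling limb, Q drops from 20 to 11 cfs between t = 6 h and t = 9 h (Δt = 3 h).
k = −Δt / ln(Q₂/Q₁) = −3 / ln(11/20) = 5.02 h.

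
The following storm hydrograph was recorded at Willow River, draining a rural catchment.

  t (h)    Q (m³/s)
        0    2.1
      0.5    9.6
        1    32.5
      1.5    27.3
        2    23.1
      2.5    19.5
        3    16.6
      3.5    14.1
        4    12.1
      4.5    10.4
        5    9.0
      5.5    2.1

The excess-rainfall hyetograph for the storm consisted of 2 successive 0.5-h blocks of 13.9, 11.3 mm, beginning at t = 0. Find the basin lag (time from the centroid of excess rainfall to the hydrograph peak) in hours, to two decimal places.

Centroid of excess rainfall: t_c = Σ P_i·t̄_i / ΣP_i = 0.4742 h (block centres at 0.25, 0.75 h).
Hydrograph peak occurs at t = 1 h, so basin lag t_L = 1 − 0.4742 = 0.53 h.

t_L ≈ 0.53 h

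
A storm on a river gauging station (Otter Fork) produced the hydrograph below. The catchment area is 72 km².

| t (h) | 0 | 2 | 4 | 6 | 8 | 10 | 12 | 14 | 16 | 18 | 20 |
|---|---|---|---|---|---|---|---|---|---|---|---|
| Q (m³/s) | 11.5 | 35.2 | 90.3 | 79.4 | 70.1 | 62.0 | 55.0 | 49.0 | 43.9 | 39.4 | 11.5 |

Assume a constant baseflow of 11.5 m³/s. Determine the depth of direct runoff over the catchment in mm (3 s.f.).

Direct runoff: 0.0, 23.7, 78.8, 67.9, 58.6, 50.5, 43.5, 37.5, 32.4, 27.9, 0.0 m³/s; ΣQ_DR = 420.8 m³/s.
V = ΣQ_DR · Δt = 420.8 × 7200 s = 3.030 × 10^6 m³.
Over A = 72 km², depth = V / A = 42.1 mm.

d ≈ 42.1 mm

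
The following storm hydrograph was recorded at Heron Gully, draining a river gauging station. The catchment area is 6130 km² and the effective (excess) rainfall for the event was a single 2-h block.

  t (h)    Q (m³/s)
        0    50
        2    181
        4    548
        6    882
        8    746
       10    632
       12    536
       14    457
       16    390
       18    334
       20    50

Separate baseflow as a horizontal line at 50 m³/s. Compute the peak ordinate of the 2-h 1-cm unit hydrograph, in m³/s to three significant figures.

U_p ≈ 1660 m³/s

Direct runoff: 0.0, 131.0, 498.0, 832.0, 696.0, 582.0, 486.0, 407.0, 340.0, 284.0, 0.0 m³/s; ΣQ_DR = 4256 m³/s, peak = 832.0 m³/s.
Runoff depth d = ΣQ_DR·Δt / A = 4256 × 7200 / (6130 km²) = 4.999 mm.
The 1-cm UH is the DRH scaled by (10 mm)/d, so U_p = 832.0 × 10/4.999 = 1660 m³/s.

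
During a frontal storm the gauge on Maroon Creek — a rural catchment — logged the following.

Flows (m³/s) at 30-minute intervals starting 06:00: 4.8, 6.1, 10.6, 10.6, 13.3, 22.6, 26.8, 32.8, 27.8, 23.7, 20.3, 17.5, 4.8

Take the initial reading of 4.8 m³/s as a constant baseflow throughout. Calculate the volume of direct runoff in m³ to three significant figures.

Direct-runoff ordinates (Q − Q_b): 0.0, 1.3, 5.8, 5.8, 8.5, 17.8, 22.0, 28.0, 23.0, 18.9, 15.5, 12.7, 0.0 m³/s.
ΣQ_DR = 159.3 m³/s.
With Δt = 0.5 h = 1800 s, V = ΣQ_DR · Δt = 159.3 × 1800 = 2.87 × 10^5 m³.

V ≈ 2.87 × 10^5 m³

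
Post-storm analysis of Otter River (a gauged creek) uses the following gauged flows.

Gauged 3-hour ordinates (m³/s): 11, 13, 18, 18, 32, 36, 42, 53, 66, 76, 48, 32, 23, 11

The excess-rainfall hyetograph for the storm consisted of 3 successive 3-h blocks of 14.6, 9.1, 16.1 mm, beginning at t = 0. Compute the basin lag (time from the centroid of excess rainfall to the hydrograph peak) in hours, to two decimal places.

t_L ≈ 22.39 h

Centroid of excess rainfall: t_c = Σ P_i·t̄_i / ΣP_i = 4.6131 h (block centres at 1.5, 4.5, 7.5 h).
Hydrograph peak occurs at t = 27 h, so basin lag t_L = 27 − 4.6131 = 22.39 h.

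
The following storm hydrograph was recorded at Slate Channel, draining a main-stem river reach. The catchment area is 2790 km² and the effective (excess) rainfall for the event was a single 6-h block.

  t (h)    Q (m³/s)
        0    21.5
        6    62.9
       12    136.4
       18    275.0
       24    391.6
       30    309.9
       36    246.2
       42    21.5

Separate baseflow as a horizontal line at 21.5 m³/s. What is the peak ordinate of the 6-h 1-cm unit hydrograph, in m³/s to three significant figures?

U_p ≈ 370 m³/s

Direct runoff: 0.0, 41.4, 114.9, 253.5, 370.1, 288.4, 224.7, 0.0 m³/s; ΣQ_DR = 1293 m³/s, peak = 370.1 m³/s.
Runoff depth d = ΣQ_DR·Δt / A = 1293 × 21600 / (2790 km²) = 10.01 mm.
The 1-cm UH is the DRH scaled by (10 mm)/d, so U_p = 370.1 × 10/10.01 = 370 m³/s.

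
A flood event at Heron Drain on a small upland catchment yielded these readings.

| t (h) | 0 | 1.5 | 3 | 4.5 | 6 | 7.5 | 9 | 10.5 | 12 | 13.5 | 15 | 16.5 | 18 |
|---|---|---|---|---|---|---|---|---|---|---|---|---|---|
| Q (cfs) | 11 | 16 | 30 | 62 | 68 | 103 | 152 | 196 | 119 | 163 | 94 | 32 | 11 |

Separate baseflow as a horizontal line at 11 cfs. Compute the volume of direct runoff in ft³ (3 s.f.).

V ≈ 4.94 × 10^6 ft³

Direct-runoff ordinates (Q − Q_b): 0.0, 5.0, 19.0, 51.0, 57.0, 92.0, 141.0, 185.0, 108.0, 152.0, 83.0, 21.0, 0.0 cfs.
ΣQ_DR = 914.0 cfs.
With Δt = 1.5 h = 5400 s, V = ΣQ_DR · Δt = 914.0 × 5400 = 4.94 × 10^6 ft³.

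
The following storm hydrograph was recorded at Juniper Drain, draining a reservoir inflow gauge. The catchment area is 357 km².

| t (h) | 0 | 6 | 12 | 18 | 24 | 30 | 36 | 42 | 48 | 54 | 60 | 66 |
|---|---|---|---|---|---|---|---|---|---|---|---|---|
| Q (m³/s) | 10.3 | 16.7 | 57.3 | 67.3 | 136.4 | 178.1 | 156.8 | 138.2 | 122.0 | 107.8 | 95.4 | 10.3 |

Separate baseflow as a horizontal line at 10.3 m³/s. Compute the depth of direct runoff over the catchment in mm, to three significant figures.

Direct runoff: 0.0, 6.4, 47.0, 57.0, 126.1, 167.8, 146.5, 127.9, 111.7, 97.5, 85.1, 0.0 m³/s; ΣQ_DR = 973.0 m³/s.
V = ΣQ_DR · Δt = 973.0 × 21600 s = 2.102 × 10^7 m³.
Over A = 357 km², depth = V / A = 58.9 mm.

d ≈ 58.9 mm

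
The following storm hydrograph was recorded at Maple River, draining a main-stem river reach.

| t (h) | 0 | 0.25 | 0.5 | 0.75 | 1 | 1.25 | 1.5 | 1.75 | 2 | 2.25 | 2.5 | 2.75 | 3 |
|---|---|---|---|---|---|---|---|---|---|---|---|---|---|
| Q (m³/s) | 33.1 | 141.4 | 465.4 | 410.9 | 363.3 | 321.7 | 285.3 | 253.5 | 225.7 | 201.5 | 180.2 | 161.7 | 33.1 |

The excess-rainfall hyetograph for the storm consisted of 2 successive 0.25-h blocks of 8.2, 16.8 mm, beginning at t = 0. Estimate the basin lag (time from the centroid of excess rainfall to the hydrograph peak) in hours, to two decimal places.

t_L ≈ 0.21 h

Centroid of excess rainfall: t_c = Σ P_i·t̄_i / ΣP_i = 0.2930 h (block centres at 0.125, 0.375 h).
Hydrograph peak occurs at t = 0.5 h, so basin lag t_L = 0.5 − 0.2930 = 0.21 h.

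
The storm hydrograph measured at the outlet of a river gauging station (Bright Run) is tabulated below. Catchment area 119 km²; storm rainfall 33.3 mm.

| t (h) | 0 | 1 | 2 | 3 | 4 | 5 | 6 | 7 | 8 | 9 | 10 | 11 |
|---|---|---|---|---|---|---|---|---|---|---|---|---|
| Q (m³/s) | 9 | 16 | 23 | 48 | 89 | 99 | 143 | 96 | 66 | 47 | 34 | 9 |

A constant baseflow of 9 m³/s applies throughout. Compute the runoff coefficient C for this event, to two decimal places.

C ≈ 0.52

ΣQ_DR = 571.0 m³/s; V = ΣQ_DR·Δt = 2.056 × 10^6 m³.
Runoff depth d = V / A = 17.27 mm.
C = d / P = 17.27 / 33.3 = 0.52.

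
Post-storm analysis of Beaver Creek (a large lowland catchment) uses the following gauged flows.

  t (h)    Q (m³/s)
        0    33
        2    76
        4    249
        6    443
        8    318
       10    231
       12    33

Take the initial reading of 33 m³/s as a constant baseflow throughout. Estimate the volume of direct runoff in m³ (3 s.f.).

V ≈ 8.29 × 10^6 m³

Direct-runoff ordinates (Q − Q_b): 0.0, 43.0, 216.0, 410.0, 285.0, 198.0, 0.0 m³/s.
ΣQ_DR = 1152 m³/s.
With Δt = 2 h = 7200 s, V = ΣQ_DR · Δt = 1152 × 7200 = 8.29 × 10^6 m³.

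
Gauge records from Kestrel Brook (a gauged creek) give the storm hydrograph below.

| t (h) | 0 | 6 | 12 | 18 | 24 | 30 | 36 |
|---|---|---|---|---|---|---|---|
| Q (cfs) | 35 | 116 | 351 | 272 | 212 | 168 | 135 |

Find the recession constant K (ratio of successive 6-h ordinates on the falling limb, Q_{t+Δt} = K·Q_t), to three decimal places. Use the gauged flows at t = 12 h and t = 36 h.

Using the recession-limb readings at t = 12 h and t = 36 h: Q falls from 351 to 135 cfs over 4 intervals.
K = (Q₂/Q₁)^(1/4) = (135/351)^(1/4) = 0.788.

K ≈ 0.788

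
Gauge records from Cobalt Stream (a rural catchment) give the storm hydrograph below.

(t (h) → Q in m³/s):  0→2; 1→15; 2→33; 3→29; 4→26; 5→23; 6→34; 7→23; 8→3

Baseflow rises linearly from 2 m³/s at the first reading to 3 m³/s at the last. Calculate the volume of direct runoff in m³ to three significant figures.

V ≈ 5.96 × 10^5 m³

Direct-runoff ordinates (Q − Q_b): 0.00, 12.88, 30.75, 26.62, 23.50, 20.38, 31.25, 20.12, 0.00 m³/s.
ΣQ_DR = 165.5 m³/s.
With Δt = 1 h = 3600 s, V = ΣQ_DR · Δt = 165.5 × 3600 = 5.96 × 10^5 m³.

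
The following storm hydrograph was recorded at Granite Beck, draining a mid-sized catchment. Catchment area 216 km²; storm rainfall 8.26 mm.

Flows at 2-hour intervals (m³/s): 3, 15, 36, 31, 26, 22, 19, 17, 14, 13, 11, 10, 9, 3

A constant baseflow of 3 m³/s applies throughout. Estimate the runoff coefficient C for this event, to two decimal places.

ΣQ_DR = 187.0 m³/s; V = ΣQ_DR·Δt = 1.346 × 10^6 m³.
Runoff depth d = V / A = 6.233 mm.
C = d / P = 6.233 / 8.26 = 0.75.

C ≈ 0.75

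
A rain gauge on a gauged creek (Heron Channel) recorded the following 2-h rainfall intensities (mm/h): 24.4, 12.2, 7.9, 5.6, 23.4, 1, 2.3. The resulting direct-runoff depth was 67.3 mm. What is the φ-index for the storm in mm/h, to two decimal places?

Only the 3 blocks with intensity above φ contribute runoff: 24.4, 12.2, 23.4 mm/h.
Σ(I−φ)·Δt = d  ⇒  (24.4+12.2+23.4 − 3φ)·2 = 67.3
φ = (60.00 − 67.3/2) / 3 = 8.78 mm/h.

φ ≈ 8.78 mm/h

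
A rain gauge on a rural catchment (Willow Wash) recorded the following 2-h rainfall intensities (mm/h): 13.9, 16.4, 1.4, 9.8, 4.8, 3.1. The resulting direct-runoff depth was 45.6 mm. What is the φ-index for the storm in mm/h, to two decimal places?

Only the 3 blocks with intensity above φ contribute runoff: 13.9, 16.4, 9.8 mm/h.
Σ(I−φ)·Δt = d  ⇒  (13.9+16.4+9.8 − 3φ)·2 = 45.6
φ = (40.10 − 45.6/2) / 3 = 5.77 mm/h.

φ ≈ 5.77 mm/h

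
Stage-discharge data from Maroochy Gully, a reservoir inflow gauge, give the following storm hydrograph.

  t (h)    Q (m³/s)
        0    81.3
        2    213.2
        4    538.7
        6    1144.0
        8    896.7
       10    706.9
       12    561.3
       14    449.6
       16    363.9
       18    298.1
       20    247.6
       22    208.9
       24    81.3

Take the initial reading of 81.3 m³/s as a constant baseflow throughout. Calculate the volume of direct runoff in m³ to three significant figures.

V ≈ 3.41 × 10^7 m³

Direct-runoff ordinates (Q − Q_b): 0.0, 131.9, 457.4, 1062.7, 815.4, 625.6, 480.0, 368.3, 282.6, 216.8, 166.3, 127.6, 0.0 m³/s.
ΣQ_DR = 4735 m³/s.
With Δt = 2 h = 7200 s, V = ΣQ_DR · Δt = 4735 × 7200 = 3.41 × 10^7 m³.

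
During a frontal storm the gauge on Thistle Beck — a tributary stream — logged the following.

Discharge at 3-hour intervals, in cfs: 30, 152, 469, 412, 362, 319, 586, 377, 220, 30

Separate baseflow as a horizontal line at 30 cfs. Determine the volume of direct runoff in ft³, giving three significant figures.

Direct-runoff ordinates (Q − Q_b): 0.0, 122.0, 439.0, 382.0, 332.0, 289.0, 556.0, 347.0, 190.0, 0.0 cfs.
ΣQ_DR = 2657 cfs.
With Δt = 3 h = 10800 s, V = ΣQ_DR · Δt = 2657 × 10800 = 2.87 × 10^7 ft³.

V ≈ 2.87 × 10^7 ft³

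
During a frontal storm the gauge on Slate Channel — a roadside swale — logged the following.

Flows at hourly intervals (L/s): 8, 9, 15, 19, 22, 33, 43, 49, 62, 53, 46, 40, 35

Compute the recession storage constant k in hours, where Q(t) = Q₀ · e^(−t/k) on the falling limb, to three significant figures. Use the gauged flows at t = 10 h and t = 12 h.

On the falling limb, Q drops from 46 to 35 L/s between t = 10 h and t = 12 h (Δt = 2 h).
k = −Δt / ln(Q₂/Q₁) = −2 / ln(35/46) = 7.32 h.

k ≈ 7.32 h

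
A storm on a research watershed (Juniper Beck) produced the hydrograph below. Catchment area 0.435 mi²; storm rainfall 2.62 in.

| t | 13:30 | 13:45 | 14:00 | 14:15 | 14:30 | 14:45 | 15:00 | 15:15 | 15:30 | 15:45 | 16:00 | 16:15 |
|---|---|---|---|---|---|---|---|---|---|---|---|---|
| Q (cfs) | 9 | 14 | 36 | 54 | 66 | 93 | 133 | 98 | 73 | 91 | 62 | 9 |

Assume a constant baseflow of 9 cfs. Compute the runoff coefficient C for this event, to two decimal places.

ΣQ_DR = 630.0 cfs; V = ΣQ_DR·Δt = 5.670 × 10^5 ft³.
Runoff depth d = V / A = 0.5611 in.
C = d / P = 0.5611 / 2.62 = 0.21.

C ≈ 0.21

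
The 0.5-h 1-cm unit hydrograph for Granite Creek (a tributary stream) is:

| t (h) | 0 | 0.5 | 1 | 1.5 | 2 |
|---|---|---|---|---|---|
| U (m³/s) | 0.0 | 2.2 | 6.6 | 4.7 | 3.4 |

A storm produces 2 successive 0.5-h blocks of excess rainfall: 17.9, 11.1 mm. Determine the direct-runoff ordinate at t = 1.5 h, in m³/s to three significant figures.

By discrete convolution, Q_j = Σ (P_i / 10 mm) · U_{j−i}.
At t = 1.5 h (j=3): Q = (17.9/10)·4.7 + (11.1/10)·6.6 = 15.7 m³/s.

Q ≈ 15.7 m³/s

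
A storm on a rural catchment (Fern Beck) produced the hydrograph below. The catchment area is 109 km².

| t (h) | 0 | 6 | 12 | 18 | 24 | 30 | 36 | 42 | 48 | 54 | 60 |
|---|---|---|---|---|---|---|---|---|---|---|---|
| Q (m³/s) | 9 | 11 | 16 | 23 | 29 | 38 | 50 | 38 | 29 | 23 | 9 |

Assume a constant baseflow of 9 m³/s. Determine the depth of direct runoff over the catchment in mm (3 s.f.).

d ≈ 34.9 mm

Direct runoff: 0.0, 2.0, 7.0, 14.0, 20.0, 29.0, 41.0, 29.0, 20.0, 14.0, 0.0 m³/s; ΣQ_DR = 176.0 m³/s.
V = ΣQ_DR · Δt = 176.0 × 21600 s = 3.802 × 10^6 m³.
Over A = 109 km², depth = V / A = 34.9 mm.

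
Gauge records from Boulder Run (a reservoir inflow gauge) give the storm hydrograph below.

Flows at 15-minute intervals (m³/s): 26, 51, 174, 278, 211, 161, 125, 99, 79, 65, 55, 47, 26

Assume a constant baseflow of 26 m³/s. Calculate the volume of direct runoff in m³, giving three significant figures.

V ≈ 9.53 × 10^5 m³

Direct-runoff ordinates (Q − Q_b): 0.0, 25.0, 148.0, 252.0, 185.0, 135.0, 99.0, 73.0, 53.0, 39.0, 29.0, 21.0, 0.0 m³/s.
ΣQ_DR = 1059 m³/s.
With Δt = 0.25 h = 900 s, V = ΣQ_DR · Δt = 1059 × 900 = 9.53 × 10^5 m³.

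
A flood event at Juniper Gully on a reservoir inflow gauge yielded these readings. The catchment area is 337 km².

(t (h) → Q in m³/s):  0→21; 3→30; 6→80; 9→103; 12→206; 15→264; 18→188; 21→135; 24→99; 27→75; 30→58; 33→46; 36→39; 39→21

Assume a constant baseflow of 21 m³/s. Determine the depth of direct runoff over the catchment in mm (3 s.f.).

d ≈ 34.3 mm

Direct runoff: 0.0, 9.0, 59.0, 82.0, 185.0, 243.0, 167.0, 114.0, 78.0, 54.0, 37.0, 25.0, 18.0, 0.0 m³/s; ΣQ_DR = 1071 m³/s.
V = ΣQ_DR · Δt = 1071 × 10800 s = 1.157 × 10^7 m³.
Over A = 337 km², depth = V / A = 34.3 mm.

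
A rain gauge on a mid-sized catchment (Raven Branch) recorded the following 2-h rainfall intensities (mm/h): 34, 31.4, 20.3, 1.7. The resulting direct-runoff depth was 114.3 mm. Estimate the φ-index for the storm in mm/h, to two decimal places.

φ ≈ 9.52 mm/h

Only the 3 blocks with intensity above φ contribute runoff: 34, 31.4, 20.3 mm/h.
Σ(I−φ)·Δt = d  ⇒  (34+31.4+20.3 − 3φ)·2 = 114.3
φ = (85.70 − 114.3/2) / 3 = 9.52 mm/h.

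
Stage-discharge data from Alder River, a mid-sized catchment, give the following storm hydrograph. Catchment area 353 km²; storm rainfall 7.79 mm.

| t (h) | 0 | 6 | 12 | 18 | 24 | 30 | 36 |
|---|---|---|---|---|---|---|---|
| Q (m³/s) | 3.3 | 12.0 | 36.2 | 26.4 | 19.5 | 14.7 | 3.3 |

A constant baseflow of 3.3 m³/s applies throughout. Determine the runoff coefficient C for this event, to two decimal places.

C ≈ 0.73

ΣQ_DR = 92.30 m³/s; V = ΣQ_DR·Δt = 1.994 × 10^6 m³.
Runoff depth d = V / A = 5.648 mm.
C = d / P = 5.648 / 7.79 = 0.73.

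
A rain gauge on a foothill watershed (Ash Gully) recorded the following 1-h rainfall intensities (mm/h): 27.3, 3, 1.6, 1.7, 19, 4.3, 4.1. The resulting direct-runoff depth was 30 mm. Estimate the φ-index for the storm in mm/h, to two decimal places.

Only the 2 blocks with intensity above φ contribute runoff: 27.3, 19 mm/h.
Σ(I−φ)·Δt = d  ⇒  (27.3+19 − 2φ)·1 = 30
φ = (46.30 − 30/1) / 2 = 8.15 mm/h.

φ ≈ 8.15 mm/h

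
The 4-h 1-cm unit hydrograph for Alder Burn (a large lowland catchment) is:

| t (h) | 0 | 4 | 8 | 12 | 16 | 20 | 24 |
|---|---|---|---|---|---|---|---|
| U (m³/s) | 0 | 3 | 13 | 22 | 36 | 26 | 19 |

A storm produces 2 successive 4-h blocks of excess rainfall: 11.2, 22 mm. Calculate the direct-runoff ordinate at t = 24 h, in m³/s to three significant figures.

By discrete convolution, Q_j = Σ (P_i / 10 mm) · U_{j−i}.
At t = 24 h (j=6): Q = (11.2/10)·19 + (22/10)·26 = 78.5 m³/s.

Q ≈ 78.5 m³/s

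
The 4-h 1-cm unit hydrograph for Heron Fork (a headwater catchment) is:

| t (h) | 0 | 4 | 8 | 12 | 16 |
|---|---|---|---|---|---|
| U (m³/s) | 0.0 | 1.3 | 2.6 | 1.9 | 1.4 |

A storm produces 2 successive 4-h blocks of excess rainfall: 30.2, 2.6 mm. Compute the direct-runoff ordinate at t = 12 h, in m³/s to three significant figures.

By discrete convolution, Q_j = Σ (P_i / 10 mm) · U_{j−i}.
At t = 12 h (j=3): Q = (30.2/10)·1.9 + (2.6/10)·2.6 = 6.41 m³/s.

Q ≈ 6.41 m³/s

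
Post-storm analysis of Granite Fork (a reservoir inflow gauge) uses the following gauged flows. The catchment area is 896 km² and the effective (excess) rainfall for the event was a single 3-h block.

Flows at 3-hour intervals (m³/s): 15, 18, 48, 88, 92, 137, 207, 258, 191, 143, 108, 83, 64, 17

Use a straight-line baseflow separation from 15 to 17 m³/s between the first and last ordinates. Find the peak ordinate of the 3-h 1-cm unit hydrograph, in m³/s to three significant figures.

U_p ≈ 161 m³/s

Direct runoff: 0.00, 2.85, 32.69, 72.54, 76.38, 121.23, 191.08, 241.92, 174.77, 126.62, 91.46, 66.31, 47.15, 0.00 m³/s; ΣQ_DR = 1245 m³/s, peak = 241.92 m³/s.
Runoff depth d = ΣQ_DR·Δt / A = 1245 × 10800 / (896 km²) = 15.01 mm.
The 1-cm UH is the DRH scaled by (10 mm)/d, so U_p = 241.92 × 10/15.01 = 161 m³/s.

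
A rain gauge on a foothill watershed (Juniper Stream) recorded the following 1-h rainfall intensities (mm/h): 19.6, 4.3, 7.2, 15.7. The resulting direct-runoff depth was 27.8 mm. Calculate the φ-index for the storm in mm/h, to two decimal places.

φ ≈ 4.90 mm/h

Only the 3 blocks with intensity above φ contribute runoff: 19.6, 7.2, 15.7 mm/h.
Σ(I−φ)·Δt = d  ⇒  (19.6+7.2+15.7 − 3φ)·1 = 27.8
φ = (42.50 − 27.8/1) / 3 = 4.90 mm/h.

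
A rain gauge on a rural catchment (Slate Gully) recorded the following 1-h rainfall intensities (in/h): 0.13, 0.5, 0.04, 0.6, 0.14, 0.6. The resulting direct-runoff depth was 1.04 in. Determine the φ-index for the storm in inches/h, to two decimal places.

Only the 3 blocks with intensity above φ contribute runoff: 0.5, 0.6, 0.6 in/h.
Σ(I−φ)·Δt = d  ⇒  (0.5+0.6+0.6 − 3φ)·1 = 1.04
φ = (1.700 − 1.04/1) / 3 = 0.22 in/h.

φ ≈ 0.22 in/h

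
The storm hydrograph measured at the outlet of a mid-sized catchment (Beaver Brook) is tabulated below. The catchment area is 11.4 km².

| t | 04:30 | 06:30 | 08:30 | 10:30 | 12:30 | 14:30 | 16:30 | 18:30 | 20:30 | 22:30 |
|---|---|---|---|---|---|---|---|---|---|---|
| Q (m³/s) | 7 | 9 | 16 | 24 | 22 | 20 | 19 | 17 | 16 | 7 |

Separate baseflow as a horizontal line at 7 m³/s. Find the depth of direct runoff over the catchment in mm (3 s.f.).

Direct runoff: 0.0, 2.0, 9.0, 17.0, 15.0, 13.0, 12.0, 10.0, 9.0, 0.0 m³/s; ΣQ_DR = 87.00 m³/s.
V = ΣQ_DR · Δt = 87.00 × 7200 s = 6.264 × 10^5 m³.
Over A = 11.4 km², depth = V / A = 54.9 mm.

d ≈ 54.9 mm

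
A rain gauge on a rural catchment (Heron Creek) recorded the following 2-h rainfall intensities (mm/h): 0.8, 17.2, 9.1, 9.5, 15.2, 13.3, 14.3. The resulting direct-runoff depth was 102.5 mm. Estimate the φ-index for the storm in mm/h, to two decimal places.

φ ≈ 4.56 mm/h

Only the 6 blocks with intensity above φ contribute runoff: 17.2, 9.1, 9.5, 15.2, 13.3, 14.3 mm/h.
Σ(I−φ)·Δt = d  ⇒  (17.2+9.1+9.5+15.2+13.3+14.3 − 6φ)·2 = 102.5
φ = (78.60 − 102.5/2) / 6 = 4.56 mm/h.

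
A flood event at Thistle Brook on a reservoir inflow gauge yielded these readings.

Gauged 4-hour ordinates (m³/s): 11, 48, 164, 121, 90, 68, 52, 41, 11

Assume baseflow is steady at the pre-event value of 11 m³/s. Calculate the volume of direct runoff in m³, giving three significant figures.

Direct-runoff ordinates (Q − Q_b): 0.0, 37.0, 153.0, 110.0, 79.0, 57.0, 41.0, 30.0, 0.0 m³/s.
ΣQ_DR = 507.0 m³/s.
With Δt = 4 h = 14400 s, V = ΣQ_DR · Δt = 507.0 × 14400 = 7.30 × 10^6 m³.

V ≈ 7.30 × 10^6 m³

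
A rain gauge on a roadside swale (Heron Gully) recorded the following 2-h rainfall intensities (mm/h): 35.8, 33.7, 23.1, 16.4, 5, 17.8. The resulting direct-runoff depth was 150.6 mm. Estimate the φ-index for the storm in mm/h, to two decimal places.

Only the 5 blocks with intensity above φ contribute runoff: 35.8, 33.7, 23.1, 16.4, 17.8 mm/h.
Σ(I−φ)·Δt = d  ⇒  (35.8+33.7+23.1+16.4+17.8 − 5φ)·2 = 150.6
φ = (126.8 − 150.6/2) / 5 = 10.30 mm/h.

φ ≈ 10.30 mm/h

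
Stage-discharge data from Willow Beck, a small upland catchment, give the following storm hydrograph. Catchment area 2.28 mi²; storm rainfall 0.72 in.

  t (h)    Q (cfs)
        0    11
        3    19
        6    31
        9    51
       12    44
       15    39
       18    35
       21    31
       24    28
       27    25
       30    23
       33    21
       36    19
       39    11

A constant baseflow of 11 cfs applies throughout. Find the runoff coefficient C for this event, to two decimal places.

ΣQ_DR = 234.0 cfs; V = ΣQ_DR·Δt = 2.527 × 10^6 ft³.
Runoff depth d = V / A = 0.4771 in.
C = d / P = 0.4771 / 0.72 = 0.66.

C ≈ 0.66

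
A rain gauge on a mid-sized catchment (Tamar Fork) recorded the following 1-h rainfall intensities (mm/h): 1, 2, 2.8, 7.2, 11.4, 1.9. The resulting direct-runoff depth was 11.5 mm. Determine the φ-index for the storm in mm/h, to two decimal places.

Only the 2 blocks with intensity above φ contribute runoff: 7.2, 11.4 mm/h.
Σ(I−φ)·Δt = d  ⇒  (7.2+11.4 − 2φ)·1 = 11.5
φ = (18.60 − 11.5/1) / 2 = 3.55 mm/h.

φ ≈ 3.55 mm/h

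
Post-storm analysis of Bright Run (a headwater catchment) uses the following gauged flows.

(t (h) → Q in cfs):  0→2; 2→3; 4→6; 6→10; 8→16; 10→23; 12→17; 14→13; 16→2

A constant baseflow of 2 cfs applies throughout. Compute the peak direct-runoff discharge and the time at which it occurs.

Subtracting baseflow gives direct-runoff ordinates: 0.0, 1.0, 4.0, 8.0, 14.0, 21.0, 15.0, 11.0, 0.0 cfs.
The maximum is 21.0 cfs, occurring at the reading for t = 10 h.

Q_p = 21.0 cfs at t = 10 h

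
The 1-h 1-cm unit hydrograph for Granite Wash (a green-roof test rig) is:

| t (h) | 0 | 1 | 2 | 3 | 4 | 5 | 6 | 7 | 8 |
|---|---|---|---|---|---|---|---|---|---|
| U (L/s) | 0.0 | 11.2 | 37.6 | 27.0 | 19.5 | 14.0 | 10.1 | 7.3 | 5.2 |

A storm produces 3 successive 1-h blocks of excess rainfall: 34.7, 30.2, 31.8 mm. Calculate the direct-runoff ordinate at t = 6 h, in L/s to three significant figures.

Q ≈ 139 L/s

By discrete convolution, Q_j = Σ (P_i / 10 mm) · U_{j−i}.
At t = 6 h (j=6): Q = (34.7/10)·10.1 + (30.2/10)·14.0 + (31.8/10)·19.5 = 139 L/s.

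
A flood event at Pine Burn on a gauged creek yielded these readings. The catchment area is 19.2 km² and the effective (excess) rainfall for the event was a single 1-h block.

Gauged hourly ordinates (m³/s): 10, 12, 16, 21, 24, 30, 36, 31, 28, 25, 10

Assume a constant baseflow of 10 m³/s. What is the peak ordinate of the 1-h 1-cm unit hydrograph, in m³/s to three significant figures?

Direct runoff: 0.0, 2.0, 6.0, 11.0, 14.0, 20.0, 26.0, 21.0, 18.0, 15.0, 0.0 m³/s; ΣQ_DR = 133.0 m³/s, peak = 26.0 m³/s.
Runoff depth d = ΣQ_DR·Δt / A = 133.0 × 3600 / (19.2 km²) = 24.94 mm.
The 1-cm UH is the DRH scaled by (10 mm)/d, so U_p = 26.0 × 10/24.94 = 10.4 m³/s.

U_p ≈ 10.4 m³/s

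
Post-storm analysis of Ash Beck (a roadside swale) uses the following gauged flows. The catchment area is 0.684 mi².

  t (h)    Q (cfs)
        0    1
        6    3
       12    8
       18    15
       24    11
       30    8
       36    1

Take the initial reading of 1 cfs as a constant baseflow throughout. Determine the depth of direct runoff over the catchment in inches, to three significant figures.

d ≈ 0.544 in

Direct runoff: 0.0, 2.0, 7.0, 14.0, 10.0, 7.0, 0.0 cfs; ΣQ_DR = 40.00 cfs.
V = ΣQ_DR · Δt = 40.00 × 21600 s = 8.640 × 10^5 ft³.
Over A = 0.684 mi², depth = V / A = 0.544 in.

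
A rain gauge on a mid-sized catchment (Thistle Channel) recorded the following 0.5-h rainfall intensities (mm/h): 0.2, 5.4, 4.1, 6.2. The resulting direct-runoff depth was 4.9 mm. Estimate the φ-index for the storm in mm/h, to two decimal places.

φ ≈ 1.97 mm/h

Only the 3 blocks with intensity above φ contribute runoff: 5.4, 4.1, 6.2 mm/h.
Σ(I−φ)·Δt = d  ⇒  (5.4+4.1+6.2 − 3φ)·0.5 = 4.9
φ = (15.70 − 4.9/0.5) / 3 = 1.97 mm/h.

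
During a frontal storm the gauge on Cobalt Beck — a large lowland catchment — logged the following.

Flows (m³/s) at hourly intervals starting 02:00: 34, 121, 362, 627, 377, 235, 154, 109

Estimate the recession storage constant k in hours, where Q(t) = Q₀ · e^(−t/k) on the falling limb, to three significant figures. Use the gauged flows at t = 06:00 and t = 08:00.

k ≈ 2.23 h

On the falling limb, Q drops from 377 to 154 m³/s between t = 06:00 and t = 08:00 (Δt = 2 h).
k = −Δt / ln(Q₂/Q₁) = −2 / ln(154/377) = 2.23 h.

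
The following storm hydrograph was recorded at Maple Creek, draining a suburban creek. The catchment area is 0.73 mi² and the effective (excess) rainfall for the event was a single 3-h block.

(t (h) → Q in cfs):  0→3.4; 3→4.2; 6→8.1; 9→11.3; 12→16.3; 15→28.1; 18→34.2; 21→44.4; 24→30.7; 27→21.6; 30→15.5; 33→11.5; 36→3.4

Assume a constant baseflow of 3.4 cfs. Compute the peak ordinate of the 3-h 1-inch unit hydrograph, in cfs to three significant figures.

Direct runoff: 0.0, 0.8, 4.7, 7.9, 12.9, 24.7, 30.8, 41.0, 27.3, 18.2, 12.1, 8.1, 0.0 cfs; ΣQ_DR = 188.5 cfs, peak = 41.0 cfs.
Runoff depth d = ΣQ_DR·Δt / A = 188.5 × 10800 / (0.73 mi²) = 1.200 in.
The 1-inch UH is the DRH scaled by (1 in)/d, so U_p = 41.0 × 1/1.200 = 34.2 cfs.

U_p ≈ 34.2 cfs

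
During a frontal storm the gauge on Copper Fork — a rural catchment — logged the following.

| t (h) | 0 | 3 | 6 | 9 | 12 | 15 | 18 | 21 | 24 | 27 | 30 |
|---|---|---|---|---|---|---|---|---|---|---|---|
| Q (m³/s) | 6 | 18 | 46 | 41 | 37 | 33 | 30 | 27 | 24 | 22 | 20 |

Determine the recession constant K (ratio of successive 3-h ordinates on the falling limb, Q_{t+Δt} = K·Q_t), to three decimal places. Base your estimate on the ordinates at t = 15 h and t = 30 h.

Using the recession-limb readings at t = 15 h and t = 30 h: Q falls from 33 to 20 m³/s over 5 intervals.
K = (Q₂/Q₁)^(1/5) = (20/33)^(1/5) = 0.905.

K ≈ 0.905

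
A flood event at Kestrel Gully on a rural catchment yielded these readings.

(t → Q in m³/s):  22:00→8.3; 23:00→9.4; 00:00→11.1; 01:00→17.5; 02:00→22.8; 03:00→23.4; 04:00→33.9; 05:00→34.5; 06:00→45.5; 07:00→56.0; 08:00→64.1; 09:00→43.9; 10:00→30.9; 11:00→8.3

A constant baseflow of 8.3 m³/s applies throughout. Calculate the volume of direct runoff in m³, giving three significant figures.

V ≈ 1.06 × 10^6 m³

Direct-runoff ordinates (Q − Q_b): 0.0, 1.1, 2.8, 9.2, 14.5, 15.1, 25.6, 26.2, 37.2, 47.7, 55.8, 35.6, 22.6, 0.0 m³/s.
ΣQ_DR = 293.4 m³/s.
With Δt = 1 h = 3600 s, V = ΣQ_DR · Δt = 293.4 × 3600 = 1.06 × 10^6 m³.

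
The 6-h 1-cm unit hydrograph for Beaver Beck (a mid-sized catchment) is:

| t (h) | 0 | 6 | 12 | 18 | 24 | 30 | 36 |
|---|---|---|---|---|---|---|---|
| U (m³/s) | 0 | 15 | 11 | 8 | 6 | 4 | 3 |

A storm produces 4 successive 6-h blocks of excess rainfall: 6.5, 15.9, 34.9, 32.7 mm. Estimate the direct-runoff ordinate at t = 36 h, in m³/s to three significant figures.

Q ≈ 55.4 m³/s

By discrete convolution, Q_j = Σ (P_i / 10 mm) · U_{j−i}.
At t = 36 h (j=6): Q = (6.5/10)·3 + (15.9/10)·4 + (34.9/10)·6 + (32.7/10)·8 = 55.4 m³/s.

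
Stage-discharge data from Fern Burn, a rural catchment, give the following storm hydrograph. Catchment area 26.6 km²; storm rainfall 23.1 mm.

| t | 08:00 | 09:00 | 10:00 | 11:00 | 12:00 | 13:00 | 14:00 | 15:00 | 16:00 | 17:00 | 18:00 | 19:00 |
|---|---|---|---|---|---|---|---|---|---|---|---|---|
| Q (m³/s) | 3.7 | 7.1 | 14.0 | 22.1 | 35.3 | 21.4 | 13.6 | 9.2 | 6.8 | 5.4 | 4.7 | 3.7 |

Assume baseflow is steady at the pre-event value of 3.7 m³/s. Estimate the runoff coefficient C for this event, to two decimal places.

ΣQ_DR = 102.6 m³/s; V = ΣQ_DR·Δt = 3.694 × 10^5 m³.
Runoff depth d = V / A = 13.89 mm.
C = d / P = 13.89 / 23.1 = 0.60.

C ≈ 0.60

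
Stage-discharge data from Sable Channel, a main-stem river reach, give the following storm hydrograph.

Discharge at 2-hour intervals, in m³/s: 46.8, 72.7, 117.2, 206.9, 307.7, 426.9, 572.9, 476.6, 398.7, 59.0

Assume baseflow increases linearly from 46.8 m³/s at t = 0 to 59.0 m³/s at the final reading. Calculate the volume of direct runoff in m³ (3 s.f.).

Direct-runoff ordinates (Q − Q_b): 0.00, 24.54, 67.69, 156.03, 255.48, 373.32, 517.97, 420.31, 341.06, 0.00 m³/s.
ΣQ_DR = 2156 m³/s.
With Δt = 2 h = 7200 s, V = ΣQ_DR · Δt = 2156 × 7200 = 1.55 × 10^7 m³.

V ≈ 1.55 × 10^7 m³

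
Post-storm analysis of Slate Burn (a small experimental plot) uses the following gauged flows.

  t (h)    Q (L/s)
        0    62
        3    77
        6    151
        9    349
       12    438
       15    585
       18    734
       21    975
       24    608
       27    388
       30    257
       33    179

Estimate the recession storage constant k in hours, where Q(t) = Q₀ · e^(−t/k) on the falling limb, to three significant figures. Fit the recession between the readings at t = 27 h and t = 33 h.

k ≈ 7.76 h

On the falling limb, Q drops from 388 to 179 L/s between t = 27 h and t = 33 h (Δt = 6 h).
k = −Δt / ln(Q₂/Q₁) = −6 / ln(179/388) = 7.76 h.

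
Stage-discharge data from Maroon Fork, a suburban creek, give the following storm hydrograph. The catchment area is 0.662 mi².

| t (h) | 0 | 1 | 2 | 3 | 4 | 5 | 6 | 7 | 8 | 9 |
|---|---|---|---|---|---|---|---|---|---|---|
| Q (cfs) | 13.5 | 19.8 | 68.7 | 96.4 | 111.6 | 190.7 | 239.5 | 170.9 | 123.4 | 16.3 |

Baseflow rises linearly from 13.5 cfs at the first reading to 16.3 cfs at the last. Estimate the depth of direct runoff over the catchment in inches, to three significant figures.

d ≈ 2.11 in

Direct runoff: 0.00, 5.99, 54.58, 81.97, 96.86, 175.64, 224.13, 155.22, 107.41, 0.00 cfs; ΣQ_DR = 901.8 cfs.
V = ΣQ_DR · Δt = 901.8 × 3600 s = 3.246 × 10^6 ft³.
Over A = 0.662 mi², depth = V / A = 2.11 in.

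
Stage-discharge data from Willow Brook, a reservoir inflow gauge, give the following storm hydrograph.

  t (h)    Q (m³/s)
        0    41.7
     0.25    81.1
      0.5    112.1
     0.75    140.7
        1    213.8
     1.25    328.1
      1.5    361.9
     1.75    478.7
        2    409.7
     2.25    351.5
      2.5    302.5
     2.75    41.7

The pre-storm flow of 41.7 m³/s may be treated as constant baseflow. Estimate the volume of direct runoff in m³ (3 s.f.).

V ≈ 2.13 × 10^6 m³

Direct-runoff ordinates (Q − Q_b): 0.0, 39.4, 70.4, 99.0, 172.1, 286.4, 320.2, 437.0, 368.0, 309.8, 260.8, 0.0 m³/s.
ΣQ_DR = 2363 m³/s.
With Δt = 0.25 h = 900 s, V = ΣQ_DR · Δt = 2363 × 900 = 2.13 × 10^6 m³.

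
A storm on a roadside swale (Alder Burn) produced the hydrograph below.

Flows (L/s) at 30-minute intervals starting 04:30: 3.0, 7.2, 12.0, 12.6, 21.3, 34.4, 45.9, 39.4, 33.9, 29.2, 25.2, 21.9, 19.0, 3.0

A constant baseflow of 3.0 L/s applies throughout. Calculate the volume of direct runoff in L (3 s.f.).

Direct-runoff ordinates (Q − Q_b): 0.0, 4.2, 9.0, 9.6, 18.3, 31.4, 42.9, 36.4, 30.9, 26.2, 22.2, 18.9, 16.0, 0.0 L/s.
ΣQ_DR = 266.0 L/s.
With Δt = 0.5 h = 1800 s, V = ΣQ_DR · Δt = 266.0 × 1800 = 4.79 × 10^5 L.

V ≈ 4.79 × 10^5 L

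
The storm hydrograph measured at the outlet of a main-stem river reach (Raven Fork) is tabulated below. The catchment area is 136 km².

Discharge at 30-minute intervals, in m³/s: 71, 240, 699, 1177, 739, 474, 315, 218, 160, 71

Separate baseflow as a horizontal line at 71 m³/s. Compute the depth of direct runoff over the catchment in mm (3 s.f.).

d ≈ 45.7 mm

Direct runoff: 0.0, 169.0, 628.0, 1106.0, 668.0, 403.0, 244.0, 147.0, 89.0, 0.0 m³/s; ΣQ_DR = 3454 m³/s.
V = ΣQ_DR · Δt = 3454 × 1800 s = 6.217 × 10^6 m³.
Over A = 136 km², depth = V / A = 45.7 mm.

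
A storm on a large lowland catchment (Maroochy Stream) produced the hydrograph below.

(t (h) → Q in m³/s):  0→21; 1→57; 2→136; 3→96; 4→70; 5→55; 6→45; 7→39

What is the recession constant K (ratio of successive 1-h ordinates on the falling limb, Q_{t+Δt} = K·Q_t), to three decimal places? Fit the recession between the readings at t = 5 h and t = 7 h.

K ≈ 0.842

Using the recession-limb readings at t = 5 h and t = 7 h: Q falls from 55 to 39 m³/s over 2 intervals.
K = (Q₂/Q₁)^(1/2) = (39/55)^(1/2) = 0.842.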